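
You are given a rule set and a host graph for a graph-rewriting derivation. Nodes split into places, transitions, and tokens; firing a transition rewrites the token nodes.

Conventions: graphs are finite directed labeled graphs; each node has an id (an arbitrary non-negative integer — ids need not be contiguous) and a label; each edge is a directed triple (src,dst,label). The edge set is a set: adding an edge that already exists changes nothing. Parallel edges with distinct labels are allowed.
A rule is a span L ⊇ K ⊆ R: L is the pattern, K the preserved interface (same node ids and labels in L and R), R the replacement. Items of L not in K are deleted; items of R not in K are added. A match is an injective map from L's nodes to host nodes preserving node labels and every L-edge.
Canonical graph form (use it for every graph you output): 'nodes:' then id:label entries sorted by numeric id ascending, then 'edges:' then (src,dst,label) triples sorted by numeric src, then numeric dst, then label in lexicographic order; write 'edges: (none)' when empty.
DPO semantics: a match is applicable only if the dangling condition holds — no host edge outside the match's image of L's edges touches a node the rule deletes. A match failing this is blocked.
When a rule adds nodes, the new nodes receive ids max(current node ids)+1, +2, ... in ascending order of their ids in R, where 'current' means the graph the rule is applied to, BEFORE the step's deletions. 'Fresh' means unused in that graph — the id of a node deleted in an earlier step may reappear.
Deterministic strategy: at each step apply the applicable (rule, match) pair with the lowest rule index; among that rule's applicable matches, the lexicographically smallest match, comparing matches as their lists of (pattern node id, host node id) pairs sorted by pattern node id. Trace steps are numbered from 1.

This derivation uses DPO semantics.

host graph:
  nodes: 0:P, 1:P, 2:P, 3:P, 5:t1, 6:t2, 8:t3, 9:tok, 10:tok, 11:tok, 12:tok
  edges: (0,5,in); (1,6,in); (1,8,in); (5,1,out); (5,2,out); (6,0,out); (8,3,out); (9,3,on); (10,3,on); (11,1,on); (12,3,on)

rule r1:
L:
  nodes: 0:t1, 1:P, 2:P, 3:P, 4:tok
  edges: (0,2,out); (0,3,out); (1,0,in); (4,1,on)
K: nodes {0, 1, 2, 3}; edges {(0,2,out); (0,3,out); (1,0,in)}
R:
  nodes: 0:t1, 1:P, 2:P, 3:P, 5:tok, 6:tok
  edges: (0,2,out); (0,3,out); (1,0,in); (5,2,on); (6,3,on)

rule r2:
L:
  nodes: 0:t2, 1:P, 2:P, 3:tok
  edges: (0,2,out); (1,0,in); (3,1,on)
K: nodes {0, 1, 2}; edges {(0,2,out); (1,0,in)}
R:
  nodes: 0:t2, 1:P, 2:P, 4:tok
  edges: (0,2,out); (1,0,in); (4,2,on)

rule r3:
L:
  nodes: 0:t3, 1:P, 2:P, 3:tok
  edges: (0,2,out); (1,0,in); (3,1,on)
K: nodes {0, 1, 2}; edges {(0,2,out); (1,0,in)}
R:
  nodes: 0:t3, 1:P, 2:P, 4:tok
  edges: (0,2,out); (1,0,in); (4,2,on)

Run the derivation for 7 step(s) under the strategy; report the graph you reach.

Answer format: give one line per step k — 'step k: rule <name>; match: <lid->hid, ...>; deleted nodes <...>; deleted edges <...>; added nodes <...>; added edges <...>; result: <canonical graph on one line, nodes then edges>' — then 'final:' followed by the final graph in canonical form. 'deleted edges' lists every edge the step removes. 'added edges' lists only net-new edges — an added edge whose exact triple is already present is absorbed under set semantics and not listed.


step 1: rule r2; match: 0->6, 1->1, 2->0, 3->11; deleted nodes 11; deleted edges (11,1,on); added nodes 13; added edges (13,0,on); result: nodes: 0:P, 1:P, 2:P, 3:P, 5:t1, 6:t2, 8:t3, 9:tok, 10:tok, 12:tok, 13:tok edges: (0,5,in); (1,6,in); (1,8,in); (5,1,out); (5,2,out); (6,0,out); (8,3,out); (9,3,on); (10,3,on); (12,3,on); (13,0,on)
step 2: rule r1; match: 0->5, 1->0, 2->1, 3->2, 4->13; deleted nodes 13; deleted edges (13,0,on); added nodes 14, 15; added edges (14,1,on); (15,2,on); result: nodes: 0:P, 1:P, 2:P, 3:P, 5:t1, 6:t2, 8:t3, 9:tok, 10:tok, 12:tok, 14:tok, 15:tok edges: (0,5,in); (1,6,in); (1,8,in); (5,1,out); (5,2,out); (6,0,out); (8,3,out); (9,3,on); (10,3,on); (12,3,on); (14,1,on); (15,2,on)
step 3: rule r2; match: 0->6, 1->1, 2->0, 3->14; deleted nodes 14; deleted edges (14,1,on); added nodes 16; added edges (16,0,on); result: nodes: 0:P, 1:P, 2:P, 3:P, 5:t1, 6:t2, 8:t3, 9:tok, 10:tok, 12:tok, 15:tok, 16:tok edges: (0,5,in); (1,6,in); (1,8,in); (5,1,out); (5,2,out); (6,0,out); (8,3,out); (9,3,on); (10,3,on); (12,3,on); (15,2,on); (16,0,on)
step 4: rule r1; match: 0->5, 1->0, 2->1, 3->2, 4->16; deleted nodes 16; deleted edges (16,0,on); added nodes 17, 18; added edges (17,1,on); (18,2,on); result: nodes: 0:P, 1:P, 2:P, 3:P, 5:t1, 6:t2, 8:t3, 9:tok, 10:tok, 12:tok, 15:tok, 17:tok, 18:tok edges: (0,5,in); (1,6,in); (1,8,in); (5,1,out); (5,2,out); (6,0,out); (8,3,out); (9,3,on); (10,3,on); (12,3,on); (15,2,on); (17,1,on); (18,2,on)
step 5: rule r2; match: 0->6, 1->1, 2->0, 3->17; deleted nodes 17; deleted edges (17,1,on); added nodes 19; added edges (19,0,on); result: nodes: 0:P, 1:P, 2:P, 3:P, 5:t1, 6:t2, 8:t3, 9:tok, 10:tok, 12:tok, 15:tok, 18:tok, 19:tok edges: (0,5,in); (1,6,in); (1,8,in); (5,1,out); (5,2,out); (6,0,out); (8,3,out); (9,3,on); (10,3,on); (12,3,on); (15,2,on); (18,2,on); (19,0,on)
step 6: rule r1; match: 0->5, 1->0, 2->1, 3->2, 4->19; deleted nodes 19; deleted edges (19,0,on); added nodes 20, 21; added edges (20,1,on); (21,2,on); result: nodes: 0:P, 1:P, 2:P, 3:P, 5:t1, 6:t2, 8:t3, 9:tok, 10:tok, 12:tok, 15:tok, 18:tok, 20:tok, 21:tok edges: (0,5,in); (1,6,in); (1,8,in); (5,1,out); (5,2,out); (6,0,out); (8,3,out); (9,3,on); (10,3,on); (12,3,on); (15,2,on); (18,2,on); (20,1,on); (21,2,on)
step 7: rule r2; match: 0->6, 1->1, 2->0, 3->20; deleted nodes 20; deleted edges (20,1,on); added nodes 22; added edges (22,0,on); result: nodes: 0:P, 1:P, 2:P, 3:P, 5:t1, 6:t2, 8:t3, 9:tok, 10:tok, 12:tok, 15:tok, 18:tok, 21:tok, 22:tok edges: (0,5,in); (1,6,in); (1,8,in); (5,1,out); (5,2,out); (6,0,out); (8,3,out); (9,3,on); (10,3,on); (12,3,on); (15,2,on); (18,2,on); (21,2,on); (22,0,on)
final:
nodes: 0:P, 1:P, 2:P, 3:P, 5:t1, 6:t2, 8:t3, 9:tok, 10:tok, 12:tok, 15:tok, 18:tok, 21:tok, 22:tok
edges: (0,5,in); (1,6,in); (1,8,in); (5,1,out); (5,2,out); (6,0,out); (8,3,out); (9,3,on); (10,3,on); (12,3,on); (15,2,on); (18,2,on); (21,2,on); (22,0,on)


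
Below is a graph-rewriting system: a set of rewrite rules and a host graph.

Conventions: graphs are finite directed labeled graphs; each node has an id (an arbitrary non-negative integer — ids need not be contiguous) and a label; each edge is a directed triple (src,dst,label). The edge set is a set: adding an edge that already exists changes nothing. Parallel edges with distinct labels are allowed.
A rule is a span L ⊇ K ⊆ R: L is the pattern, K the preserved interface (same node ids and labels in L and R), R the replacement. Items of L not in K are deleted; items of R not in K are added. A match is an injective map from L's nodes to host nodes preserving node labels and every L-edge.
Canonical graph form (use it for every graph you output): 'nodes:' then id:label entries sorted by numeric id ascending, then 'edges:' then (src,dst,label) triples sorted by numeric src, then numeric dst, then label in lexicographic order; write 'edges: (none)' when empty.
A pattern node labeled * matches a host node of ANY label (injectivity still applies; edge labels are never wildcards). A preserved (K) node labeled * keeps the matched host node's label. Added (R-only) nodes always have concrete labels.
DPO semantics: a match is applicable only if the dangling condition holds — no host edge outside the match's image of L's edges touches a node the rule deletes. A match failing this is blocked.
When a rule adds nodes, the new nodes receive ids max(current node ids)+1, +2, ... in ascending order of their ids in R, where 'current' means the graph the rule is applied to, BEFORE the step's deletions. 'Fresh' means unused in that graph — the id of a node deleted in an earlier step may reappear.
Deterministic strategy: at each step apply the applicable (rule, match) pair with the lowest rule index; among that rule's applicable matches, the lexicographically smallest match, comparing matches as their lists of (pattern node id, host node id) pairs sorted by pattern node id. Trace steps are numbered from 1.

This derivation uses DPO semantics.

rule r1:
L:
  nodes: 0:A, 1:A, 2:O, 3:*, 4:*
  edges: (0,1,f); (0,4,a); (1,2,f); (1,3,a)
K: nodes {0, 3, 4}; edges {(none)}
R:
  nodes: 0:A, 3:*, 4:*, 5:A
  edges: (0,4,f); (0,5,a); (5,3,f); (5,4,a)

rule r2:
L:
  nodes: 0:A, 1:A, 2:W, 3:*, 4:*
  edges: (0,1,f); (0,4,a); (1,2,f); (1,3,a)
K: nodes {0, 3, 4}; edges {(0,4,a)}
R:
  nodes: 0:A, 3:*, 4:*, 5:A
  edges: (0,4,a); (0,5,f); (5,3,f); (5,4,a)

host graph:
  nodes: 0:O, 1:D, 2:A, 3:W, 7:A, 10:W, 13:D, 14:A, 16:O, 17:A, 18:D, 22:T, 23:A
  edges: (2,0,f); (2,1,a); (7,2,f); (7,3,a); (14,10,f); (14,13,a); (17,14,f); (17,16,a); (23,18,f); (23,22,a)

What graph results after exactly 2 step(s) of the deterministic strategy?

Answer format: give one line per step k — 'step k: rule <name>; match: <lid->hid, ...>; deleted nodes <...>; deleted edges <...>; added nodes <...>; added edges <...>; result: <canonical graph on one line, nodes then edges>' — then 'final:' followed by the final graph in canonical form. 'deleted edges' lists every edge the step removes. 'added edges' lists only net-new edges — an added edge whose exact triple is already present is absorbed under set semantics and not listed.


step 1: rule r1; match: 0->7, 1->2, 2->0, 3->1, 4->3; deleted nodes 0, 2; deleted edges (2,0,f); (2,1,a); (7,2,f); (7,3,a); added nodes 24; added edges (7,3,f); (7,24,a); (24,1,f); (24,3,a); result: nodes: 1:D, 3:W, 7:A, 10:W, 13:D, 14:A, 16:O, 17:A, 18:D, 22:T, 23:A, 24:A edges: (7,3,f); (7,24,a); (14,10,f); (14,13,a); (17,14,f); (17,16,a); (23,18,f); (23,22,a); (24,1,f); (24,3,a)
step 2: rule r2; match: 0->17, 1->14, 2->10, 3->13, 4->16; deleted nodes 10, 14; deleted edges (14,10,f); (14,13,a); (17,14,f); added nodes 25; added edges (17,25,f); (25,13,f); (25,16,a); result: nodes: 1:D, 3:W, 7:A, 13:D, 16:O, 17:A, 18:D, 22:T, 23:A, 24:A, 25:A edges: (7,3,f); (7,24,a); (17,16,a); (17,25,f); (23,18,f); (23,22,a); (24,1,f); (24,3,a); (25,13,f); (25,16,a)
final:
nodes: 1:D, 3:W, 7:A, 13:D, 16:O, 17:A, 18:D, 22:T, 23:A, 24:A, 25:A
edges: (7,3,f); (7,24,a); (17,16,a); (17,25,f); (23,18,f); (23,22,a); (24,1,f); (24,3,a); (25,13,f); (25,16,a)


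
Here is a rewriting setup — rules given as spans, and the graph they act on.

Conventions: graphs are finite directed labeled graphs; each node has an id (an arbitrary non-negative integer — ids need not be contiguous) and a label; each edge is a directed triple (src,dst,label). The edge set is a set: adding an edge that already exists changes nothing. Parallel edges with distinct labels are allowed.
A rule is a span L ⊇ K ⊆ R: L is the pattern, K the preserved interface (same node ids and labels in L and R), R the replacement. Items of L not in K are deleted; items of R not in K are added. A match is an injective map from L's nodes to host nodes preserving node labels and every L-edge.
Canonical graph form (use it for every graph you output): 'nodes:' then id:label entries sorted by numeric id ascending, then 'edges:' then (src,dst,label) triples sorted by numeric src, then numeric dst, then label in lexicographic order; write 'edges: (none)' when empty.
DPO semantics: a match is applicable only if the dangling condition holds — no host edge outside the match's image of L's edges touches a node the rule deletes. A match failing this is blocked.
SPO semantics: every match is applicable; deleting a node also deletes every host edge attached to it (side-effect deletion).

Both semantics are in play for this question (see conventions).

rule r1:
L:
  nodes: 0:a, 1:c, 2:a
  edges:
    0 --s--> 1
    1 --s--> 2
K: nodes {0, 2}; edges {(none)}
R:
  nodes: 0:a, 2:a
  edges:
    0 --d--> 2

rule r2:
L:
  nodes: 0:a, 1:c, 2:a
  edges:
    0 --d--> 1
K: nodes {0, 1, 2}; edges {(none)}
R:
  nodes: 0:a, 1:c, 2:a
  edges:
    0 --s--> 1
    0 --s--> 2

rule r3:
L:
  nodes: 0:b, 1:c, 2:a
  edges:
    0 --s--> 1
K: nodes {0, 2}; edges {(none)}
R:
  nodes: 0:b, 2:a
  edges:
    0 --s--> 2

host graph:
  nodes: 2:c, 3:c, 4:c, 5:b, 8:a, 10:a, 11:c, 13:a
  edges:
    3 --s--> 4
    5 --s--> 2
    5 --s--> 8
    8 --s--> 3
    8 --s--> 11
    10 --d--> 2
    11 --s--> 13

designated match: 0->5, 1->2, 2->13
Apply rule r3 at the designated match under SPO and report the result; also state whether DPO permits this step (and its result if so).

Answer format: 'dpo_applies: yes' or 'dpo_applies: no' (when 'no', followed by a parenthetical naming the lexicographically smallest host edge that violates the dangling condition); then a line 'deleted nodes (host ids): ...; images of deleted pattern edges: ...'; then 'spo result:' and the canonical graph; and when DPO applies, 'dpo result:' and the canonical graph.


dpo_applies: no
(the rule deletes node 2, which keeps host edge (10,2,d) outside the match image — the dangling condition fails, DPO blocks; SPO proceeds and side-deletes such edges)
deleted nodes (host ids): 2; images of deleted pattern edges: (5,2,s)
spo result:
nodes: 3:c, 4:c, 5:b, 8:a, 10:a, 11:c, 13:a
edges: (3,4,s); (5,8,s); (5,13,s); (8,3,s); (8,11,s); (11,13,s)


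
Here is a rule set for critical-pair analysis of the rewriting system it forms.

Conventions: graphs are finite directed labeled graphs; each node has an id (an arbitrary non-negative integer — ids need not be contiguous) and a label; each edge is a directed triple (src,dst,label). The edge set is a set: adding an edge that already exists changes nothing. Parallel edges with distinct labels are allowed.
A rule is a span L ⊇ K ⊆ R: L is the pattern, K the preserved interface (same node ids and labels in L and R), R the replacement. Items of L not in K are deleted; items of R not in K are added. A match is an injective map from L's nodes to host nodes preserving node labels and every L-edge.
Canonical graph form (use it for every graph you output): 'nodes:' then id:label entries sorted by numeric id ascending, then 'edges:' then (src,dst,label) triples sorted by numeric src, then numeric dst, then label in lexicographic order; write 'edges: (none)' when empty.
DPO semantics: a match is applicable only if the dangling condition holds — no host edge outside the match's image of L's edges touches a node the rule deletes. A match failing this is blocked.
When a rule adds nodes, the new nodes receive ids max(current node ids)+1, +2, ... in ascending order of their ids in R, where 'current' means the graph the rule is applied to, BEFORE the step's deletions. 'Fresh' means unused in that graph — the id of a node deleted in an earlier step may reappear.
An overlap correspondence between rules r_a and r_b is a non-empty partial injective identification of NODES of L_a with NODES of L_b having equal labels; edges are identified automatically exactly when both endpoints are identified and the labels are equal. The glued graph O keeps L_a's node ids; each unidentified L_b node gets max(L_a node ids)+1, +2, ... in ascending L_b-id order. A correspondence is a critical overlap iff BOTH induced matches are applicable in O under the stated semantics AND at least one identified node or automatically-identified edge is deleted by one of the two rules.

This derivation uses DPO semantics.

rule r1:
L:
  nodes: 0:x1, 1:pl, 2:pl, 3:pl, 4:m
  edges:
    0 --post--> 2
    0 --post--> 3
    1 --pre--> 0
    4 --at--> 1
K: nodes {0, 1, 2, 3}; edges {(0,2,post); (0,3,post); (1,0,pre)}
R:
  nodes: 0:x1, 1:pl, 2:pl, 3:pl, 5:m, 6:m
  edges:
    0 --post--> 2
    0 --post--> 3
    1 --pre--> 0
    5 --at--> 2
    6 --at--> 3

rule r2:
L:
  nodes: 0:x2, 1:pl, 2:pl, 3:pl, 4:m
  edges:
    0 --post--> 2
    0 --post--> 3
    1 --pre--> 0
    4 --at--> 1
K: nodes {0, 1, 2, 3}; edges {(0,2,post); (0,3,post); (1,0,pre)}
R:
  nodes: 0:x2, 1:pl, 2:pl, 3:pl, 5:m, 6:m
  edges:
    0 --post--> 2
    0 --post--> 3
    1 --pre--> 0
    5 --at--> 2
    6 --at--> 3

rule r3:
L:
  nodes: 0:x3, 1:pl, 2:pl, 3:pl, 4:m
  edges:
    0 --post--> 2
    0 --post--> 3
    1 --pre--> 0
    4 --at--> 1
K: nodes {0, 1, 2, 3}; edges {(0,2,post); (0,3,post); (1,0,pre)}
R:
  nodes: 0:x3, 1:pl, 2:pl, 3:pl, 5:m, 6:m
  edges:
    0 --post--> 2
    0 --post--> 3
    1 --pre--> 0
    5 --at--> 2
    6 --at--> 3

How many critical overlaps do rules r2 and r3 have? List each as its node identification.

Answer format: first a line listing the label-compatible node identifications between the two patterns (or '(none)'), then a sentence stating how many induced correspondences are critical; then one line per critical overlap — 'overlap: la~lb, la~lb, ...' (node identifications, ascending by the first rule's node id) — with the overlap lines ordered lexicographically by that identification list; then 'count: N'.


label-compatible node identifications between L(r2) and L(r3): 1~1, 1~2, 1~3, 2~1, 2~2, 2~3, 3~1, 3~2, 3~3, 4~4
7 of the induced correspondences are critical overlaps of r2 and r3.
overlap: 1~1, 2~2, 3~3, 4~4
overlap: 1~1, 2~2, 4~4
overlap: 1~1, 2~3, 3~2, 4~4
overlap: 1~1, 2~3, 4~4
overlap: 1~1, 3~2, 4~4
overlap: 1~1, 3~3, 4~4
overlap: 1~1, 4~4
count: 7


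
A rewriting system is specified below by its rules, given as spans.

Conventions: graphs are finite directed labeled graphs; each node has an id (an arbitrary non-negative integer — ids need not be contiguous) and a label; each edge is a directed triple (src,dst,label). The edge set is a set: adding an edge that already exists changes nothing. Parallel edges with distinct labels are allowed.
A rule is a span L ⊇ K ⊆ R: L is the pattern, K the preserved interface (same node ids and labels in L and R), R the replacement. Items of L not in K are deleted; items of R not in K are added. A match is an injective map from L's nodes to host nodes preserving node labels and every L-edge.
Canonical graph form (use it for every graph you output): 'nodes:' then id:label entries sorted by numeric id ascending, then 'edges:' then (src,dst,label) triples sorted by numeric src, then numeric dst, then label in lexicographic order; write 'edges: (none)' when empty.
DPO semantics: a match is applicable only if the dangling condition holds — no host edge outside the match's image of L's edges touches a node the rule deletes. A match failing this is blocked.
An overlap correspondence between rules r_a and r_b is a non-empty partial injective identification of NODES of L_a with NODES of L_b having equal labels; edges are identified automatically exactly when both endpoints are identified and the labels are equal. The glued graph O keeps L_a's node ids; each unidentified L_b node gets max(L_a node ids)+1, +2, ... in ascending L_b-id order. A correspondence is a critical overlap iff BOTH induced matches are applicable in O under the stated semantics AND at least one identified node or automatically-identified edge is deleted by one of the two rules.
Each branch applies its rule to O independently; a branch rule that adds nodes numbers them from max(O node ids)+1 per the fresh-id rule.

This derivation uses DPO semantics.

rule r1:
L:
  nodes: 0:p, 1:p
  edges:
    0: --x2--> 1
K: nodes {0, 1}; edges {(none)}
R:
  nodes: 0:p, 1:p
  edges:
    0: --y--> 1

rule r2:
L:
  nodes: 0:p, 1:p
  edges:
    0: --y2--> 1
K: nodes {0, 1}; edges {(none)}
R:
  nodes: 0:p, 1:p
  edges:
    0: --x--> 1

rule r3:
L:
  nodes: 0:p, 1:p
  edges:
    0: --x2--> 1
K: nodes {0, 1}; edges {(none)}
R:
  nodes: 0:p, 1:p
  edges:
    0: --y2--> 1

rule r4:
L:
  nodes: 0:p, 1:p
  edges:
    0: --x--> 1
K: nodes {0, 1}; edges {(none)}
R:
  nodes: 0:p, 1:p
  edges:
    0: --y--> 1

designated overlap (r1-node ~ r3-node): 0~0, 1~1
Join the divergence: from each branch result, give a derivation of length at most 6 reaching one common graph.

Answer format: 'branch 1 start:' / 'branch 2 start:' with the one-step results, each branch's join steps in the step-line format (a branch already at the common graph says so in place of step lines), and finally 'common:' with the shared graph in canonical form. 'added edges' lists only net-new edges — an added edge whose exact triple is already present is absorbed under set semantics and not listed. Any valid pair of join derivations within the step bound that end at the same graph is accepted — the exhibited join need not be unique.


branch 1 start:
nodes: 0:p, 1:p
edges: (0,1,y)
branch 2 start:
nodes: 0:p, 1:p
edges: (0,1,y2)
branch 1: already at the common graph (0 steps)
branch 2 step 1: rule r2; match: 0->0, 1->1; deleted nodes (none); deleted edges (0,1,y2); added nodes (none); added edges (0,1,x); result: nodes: 0:p, 1:p edges: (0,1,x)
branch 2 step 2: rule r4; match: 0->0, 1->1; deleted nodes (none); deleted edges (0,1,x); added nodes (none); added edges (0,1,y); result: nodes: 0:p, 1:p edges: (0,1,y)
common:
nodes: 0:p, 1:p
edges: (0,1,y)


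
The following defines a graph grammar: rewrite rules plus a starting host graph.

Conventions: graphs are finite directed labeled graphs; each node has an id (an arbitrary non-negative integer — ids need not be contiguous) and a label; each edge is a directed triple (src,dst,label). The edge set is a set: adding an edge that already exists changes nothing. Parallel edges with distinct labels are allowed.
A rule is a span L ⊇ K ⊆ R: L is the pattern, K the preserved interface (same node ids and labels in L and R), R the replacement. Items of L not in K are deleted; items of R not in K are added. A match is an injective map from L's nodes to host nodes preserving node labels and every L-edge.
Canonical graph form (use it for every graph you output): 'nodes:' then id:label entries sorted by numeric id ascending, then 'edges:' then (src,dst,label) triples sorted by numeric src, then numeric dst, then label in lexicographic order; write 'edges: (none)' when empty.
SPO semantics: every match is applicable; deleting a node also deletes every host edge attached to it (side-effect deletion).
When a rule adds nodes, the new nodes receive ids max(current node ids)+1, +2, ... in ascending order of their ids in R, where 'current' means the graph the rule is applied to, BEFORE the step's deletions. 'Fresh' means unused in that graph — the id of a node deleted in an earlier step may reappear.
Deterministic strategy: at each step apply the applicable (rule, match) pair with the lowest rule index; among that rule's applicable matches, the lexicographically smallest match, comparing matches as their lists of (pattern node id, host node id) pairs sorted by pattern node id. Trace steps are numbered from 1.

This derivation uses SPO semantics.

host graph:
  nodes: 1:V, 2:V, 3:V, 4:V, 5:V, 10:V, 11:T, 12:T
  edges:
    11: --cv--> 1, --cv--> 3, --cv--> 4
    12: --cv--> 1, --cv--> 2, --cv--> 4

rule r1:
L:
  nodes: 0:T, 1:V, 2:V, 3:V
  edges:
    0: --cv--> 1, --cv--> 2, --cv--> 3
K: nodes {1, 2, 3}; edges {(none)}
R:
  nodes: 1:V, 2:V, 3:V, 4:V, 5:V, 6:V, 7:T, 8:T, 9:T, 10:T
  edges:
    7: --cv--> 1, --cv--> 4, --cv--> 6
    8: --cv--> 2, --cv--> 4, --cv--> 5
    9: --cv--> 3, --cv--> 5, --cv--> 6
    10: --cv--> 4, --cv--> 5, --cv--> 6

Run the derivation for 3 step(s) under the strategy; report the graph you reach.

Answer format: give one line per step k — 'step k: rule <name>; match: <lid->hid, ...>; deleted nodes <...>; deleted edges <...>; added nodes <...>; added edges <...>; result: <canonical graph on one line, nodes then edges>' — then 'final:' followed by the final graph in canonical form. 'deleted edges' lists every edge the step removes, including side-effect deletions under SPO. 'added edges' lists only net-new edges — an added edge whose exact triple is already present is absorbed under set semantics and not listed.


step 1: rule r1; match: 0->11, 1->1, 2->3, 3->4; deleted nodes 11; deleted edges (11,1,cv); (11,3,cv); (11,4,cv); added nodes 13, 14, 15, 16, 17, 18, 19; added edges (16,1,cv); (16,13,cv); (16,15,cv); (17,3,cv); (17,13,cv); (17,14,cv); (18,4,cv); (18,14,cv); (18,15,cv); (19,13,cv); (19,14,cv); (19,15,cv); result: nodes: 1:V, 2:V, 3:V, 4:V, 5:V, 10:V, 12:T, 13:V, 14:V, 15:V, 16:T, 17:T, 18:T, 19:T edges: (12,1,cv); (12,2,cv); (12,4,cv); (16,1,cv); (16,13,cv); (16,15,cv); (17,3,cv); (17,13,cv); (17,14,cv); (18,4,cv); (18,14,cv); (18,15,cv); (19,13,cv); (19,14,cv); (19,15,cv)
step 2: rule r1; match: 0->12, 1->1, 2->2, 3->4; deleted nodes 12; deleted edges (12,1,cv); (12,2,cv); (12,4,cv); added nodes 20, 21, 22, 23, 24, 25, 26; added edges (23,1,cv); (23,20,cv); (23,22,cv); (24,2,cv); (24,20,cv); (24,21,cv); (25,4,cv); (25,21,cv); (25,22,cv); (26,20,cv); (26,21,cv); (26,22,cv); result: nodes: 1:V, 2:V, 3:V, 4:V, 5:V, 10:V, 13:V, 14:V, 15:V, 16:T, 17:T, 18:T, 19:T, 20:V, 21:V, 22:V, 23:T, 24:T, 25:T, 26:T edges: (16,1,cv); (16,13,cv); (16,15,cv); (17,3,cv); (17,13,cv); (17,14,cv); (18,4,cv); (18,14,cv); (18,15,cv); (19,13,cv); (19,14,cv); (19,15,cv); (23,1,cv); (23,20,cv); (23,22,cv); (24,2,cv); (24,20,cv); (24,21,cv); (25,4,cv); (25,21,cv); (25,22,cv); (26,20,cv); (26,21,cv); (26,22,cv)
step 3: rule r1; match: 0->16, 1->1, 2->13, 3->15; deleted nodes 16; deleted edges (16,1,cv); (16,13,cv); (16,15,cv); added nodes 27, 28, 29, 30, 31, 32, 33; added edges (30,1,cv); (30,27,cv); (30,29,cv); (31,13,cv); (31,27,cv); (31,28,cv); (32,15,cv); (32,28,cv); (32,29,cv); (33,27,cv); (33,28,cv); (33,29,cv); result: nodes: 1:V, 2:V, 3:V, 4:V, 5:V, 10:V, 13:V, 14:V, 15:V, 17:T, 18:T, 19:T, 20:V, 21:V, 22:V, 23:T, 24:T, 25:T, 26:T, 27:V, 28:V, 29:V, 30:T, 31:T, 32:T, 33:T edges: (17,3,cv); (17,13,cv); (17,14,cv); (18,4,cv); (18,14,cv); (18,15,cv); (19,13,cv); (19,14,cv); (19,15,cv); (23,1,cv); (23,20,cv); (23,22,cv); (24,2,cv); (24,20,cv); (24,21,cv); (25,4,cv); (25,21,cv); (25,22,cv); (26,20,cv); (26,21,cv); (26,22,cv); (30,1,cv); (30,27,cv); (30,29,cv); (31,13,cv); (31,27,cv); (31,28,cv); (32,15,cv); (32,28,cv); (32,29,cv); (33,27,cv); (33,28,cv); (33,29,cv)
final:
nodes: 1:V, 2:V, 3:V, 4:V, 5:V, 10:V, 13:V, 14:V, 15:V, 17:T, 18:T, 19:T, 20:V, 21:V, 22:V, 23:T, 24:T, 25:T, 26:T, 27:V, 28:V, 29:V, 30:T, 31:T, 32:T, 33:T
edges: (17,3,cv); (17,13,cv); (17,14,cv); (18,4,cv); (18,14,cv); (18,15,cv); (19,13,cv); (19,14,cv); (19,15,cv); (23,1,cv); (23,20,cv); (23,22,cv); (24,2,cv); (24,20,cv); (24,21,cv); (25,4,cv); (25,21,cv); (25,22,cv); (26,20,cv); (26,21,cv); (26,22,cv); (30,1,cv); (30,27,cv); (30,29,cv); (31,13,cv); (31,27,cv); (31,28,cv); (32,15,cv); (32,28,cv); (32,29,cv); (33,27,cv); (33,28,cv); (33,29,cv)


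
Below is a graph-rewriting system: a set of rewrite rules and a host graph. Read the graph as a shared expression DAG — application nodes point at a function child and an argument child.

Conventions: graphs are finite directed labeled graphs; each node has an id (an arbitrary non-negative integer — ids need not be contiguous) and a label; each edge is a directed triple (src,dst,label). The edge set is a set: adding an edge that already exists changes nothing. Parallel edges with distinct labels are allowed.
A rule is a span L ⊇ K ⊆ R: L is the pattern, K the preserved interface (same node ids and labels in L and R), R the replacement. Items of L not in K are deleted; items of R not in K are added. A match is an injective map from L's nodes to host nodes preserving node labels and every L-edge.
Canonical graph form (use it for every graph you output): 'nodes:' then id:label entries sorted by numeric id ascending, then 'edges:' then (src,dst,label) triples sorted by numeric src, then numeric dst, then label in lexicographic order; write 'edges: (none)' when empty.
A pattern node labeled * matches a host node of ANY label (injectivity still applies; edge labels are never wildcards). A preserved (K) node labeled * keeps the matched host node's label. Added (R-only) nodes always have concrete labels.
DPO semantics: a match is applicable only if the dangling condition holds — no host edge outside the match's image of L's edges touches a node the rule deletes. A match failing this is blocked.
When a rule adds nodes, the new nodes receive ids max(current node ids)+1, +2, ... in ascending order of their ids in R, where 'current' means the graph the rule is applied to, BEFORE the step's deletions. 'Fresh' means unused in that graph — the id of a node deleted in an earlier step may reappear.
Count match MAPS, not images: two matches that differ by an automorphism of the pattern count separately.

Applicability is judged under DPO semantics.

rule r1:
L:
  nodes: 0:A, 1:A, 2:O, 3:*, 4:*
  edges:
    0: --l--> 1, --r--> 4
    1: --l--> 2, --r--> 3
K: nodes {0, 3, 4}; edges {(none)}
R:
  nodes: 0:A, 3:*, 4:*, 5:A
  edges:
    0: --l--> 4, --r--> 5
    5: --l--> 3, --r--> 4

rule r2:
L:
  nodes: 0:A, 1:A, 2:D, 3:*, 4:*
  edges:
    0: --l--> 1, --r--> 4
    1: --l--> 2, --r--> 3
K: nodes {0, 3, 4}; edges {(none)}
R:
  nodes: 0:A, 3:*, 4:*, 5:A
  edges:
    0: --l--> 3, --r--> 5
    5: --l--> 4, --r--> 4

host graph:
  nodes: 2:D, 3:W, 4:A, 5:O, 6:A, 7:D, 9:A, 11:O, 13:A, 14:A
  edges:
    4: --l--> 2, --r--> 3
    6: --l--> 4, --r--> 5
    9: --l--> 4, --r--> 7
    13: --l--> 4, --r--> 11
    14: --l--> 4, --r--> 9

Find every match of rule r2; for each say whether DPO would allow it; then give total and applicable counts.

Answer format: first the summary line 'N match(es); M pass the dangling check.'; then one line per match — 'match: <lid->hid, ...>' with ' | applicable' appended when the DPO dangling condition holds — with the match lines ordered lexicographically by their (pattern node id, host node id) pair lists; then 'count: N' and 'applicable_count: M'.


4 match(es); 0 pass the dangling check.
match: 0->6, 1->4, 2->2, 3->3, 4->5
match: 0->9, 1->4, 2->2, 3->3, 4->7
match: 0->13, 1->4, 2->2, 3->3, 4->11
match: 0->14, 1->4, 2->2, 3->3, 4->9
count: 4
applicable_count: 0


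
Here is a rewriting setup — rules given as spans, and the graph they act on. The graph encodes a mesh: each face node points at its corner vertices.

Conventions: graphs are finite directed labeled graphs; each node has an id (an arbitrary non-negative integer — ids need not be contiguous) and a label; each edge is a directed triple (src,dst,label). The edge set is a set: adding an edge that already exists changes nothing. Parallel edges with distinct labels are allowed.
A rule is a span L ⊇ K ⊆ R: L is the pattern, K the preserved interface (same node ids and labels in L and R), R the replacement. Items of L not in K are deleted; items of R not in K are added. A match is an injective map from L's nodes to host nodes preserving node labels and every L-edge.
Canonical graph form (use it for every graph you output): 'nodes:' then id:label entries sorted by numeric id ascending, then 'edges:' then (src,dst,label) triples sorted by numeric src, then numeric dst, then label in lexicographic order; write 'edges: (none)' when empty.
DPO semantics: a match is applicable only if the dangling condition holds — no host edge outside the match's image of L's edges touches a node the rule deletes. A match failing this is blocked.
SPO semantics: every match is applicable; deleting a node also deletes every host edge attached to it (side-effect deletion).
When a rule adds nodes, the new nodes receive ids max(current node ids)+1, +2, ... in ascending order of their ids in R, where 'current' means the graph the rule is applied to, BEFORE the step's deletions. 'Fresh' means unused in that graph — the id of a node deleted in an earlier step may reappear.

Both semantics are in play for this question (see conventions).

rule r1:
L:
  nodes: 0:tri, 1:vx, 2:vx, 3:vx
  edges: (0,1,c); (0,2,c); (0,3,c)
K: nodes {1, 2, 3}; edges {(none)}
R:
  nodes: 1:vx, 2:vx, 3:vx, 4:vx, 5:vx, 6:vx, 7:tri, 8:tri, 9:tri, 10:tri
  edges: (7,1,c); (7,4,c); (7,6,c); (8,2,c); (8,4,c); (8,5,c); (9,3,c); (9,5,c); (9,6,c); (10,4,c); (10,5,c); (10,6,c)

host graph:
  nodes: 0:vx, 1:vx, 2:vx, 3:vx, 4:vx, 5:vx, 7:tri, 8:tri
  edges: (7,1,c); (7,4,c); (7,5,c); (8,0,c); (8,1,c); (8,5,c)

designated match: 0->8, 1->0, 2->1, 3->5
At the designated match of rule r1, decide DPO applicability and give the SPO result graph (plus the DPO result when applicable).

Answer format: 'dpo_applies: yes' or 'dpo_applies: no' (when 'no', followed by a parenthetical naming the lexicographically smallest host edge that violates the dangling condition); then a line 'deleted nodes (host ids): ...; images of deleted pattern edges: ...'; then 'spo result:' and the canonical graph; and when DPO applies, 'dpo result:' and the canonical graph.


dpo_applies: yes
deleted nodes (host ids): 8; images of deleted pattern edges: (8,0,c); (8,1,c); (8,5,c)
spo result:
nodes: 0:vx, 1:vx, 2:vx, 3:vx, 4:vx, 5:vx, 7:tri, 9:vx, 10:vx, 11:vx, 12:tri, 13:tri, 14:tri, 15:tri
edges: (7,1,c); (7,4,c); (7,5,c); (12,0,c); (12,9,c); (12,11,c); (13,1,c); (13,9,c); (13,10,c); (14,5,c); (14,10,c); (14,11,c); (15,9,c); (15,10,c); (15,11,c)
dpo result:
nodes: 0:vx, 1:vx, 2:vx, 3:vx, 4:vx, 5:vx, 7:tri, 9:vx, 10:vx, 11:vx, 12:tri, 13:tri, 14:tri, 15:tri
edges: (7,1,c); (7,4,c); (7,5,c); (12,0,c); (12,9,c); (12,11,c); (13,1,c); (13,9,c); (13,10,c); (14,5,c); (14,10,c); (14,11,c); (15,9,c); (15,10,c); (15,11,c)


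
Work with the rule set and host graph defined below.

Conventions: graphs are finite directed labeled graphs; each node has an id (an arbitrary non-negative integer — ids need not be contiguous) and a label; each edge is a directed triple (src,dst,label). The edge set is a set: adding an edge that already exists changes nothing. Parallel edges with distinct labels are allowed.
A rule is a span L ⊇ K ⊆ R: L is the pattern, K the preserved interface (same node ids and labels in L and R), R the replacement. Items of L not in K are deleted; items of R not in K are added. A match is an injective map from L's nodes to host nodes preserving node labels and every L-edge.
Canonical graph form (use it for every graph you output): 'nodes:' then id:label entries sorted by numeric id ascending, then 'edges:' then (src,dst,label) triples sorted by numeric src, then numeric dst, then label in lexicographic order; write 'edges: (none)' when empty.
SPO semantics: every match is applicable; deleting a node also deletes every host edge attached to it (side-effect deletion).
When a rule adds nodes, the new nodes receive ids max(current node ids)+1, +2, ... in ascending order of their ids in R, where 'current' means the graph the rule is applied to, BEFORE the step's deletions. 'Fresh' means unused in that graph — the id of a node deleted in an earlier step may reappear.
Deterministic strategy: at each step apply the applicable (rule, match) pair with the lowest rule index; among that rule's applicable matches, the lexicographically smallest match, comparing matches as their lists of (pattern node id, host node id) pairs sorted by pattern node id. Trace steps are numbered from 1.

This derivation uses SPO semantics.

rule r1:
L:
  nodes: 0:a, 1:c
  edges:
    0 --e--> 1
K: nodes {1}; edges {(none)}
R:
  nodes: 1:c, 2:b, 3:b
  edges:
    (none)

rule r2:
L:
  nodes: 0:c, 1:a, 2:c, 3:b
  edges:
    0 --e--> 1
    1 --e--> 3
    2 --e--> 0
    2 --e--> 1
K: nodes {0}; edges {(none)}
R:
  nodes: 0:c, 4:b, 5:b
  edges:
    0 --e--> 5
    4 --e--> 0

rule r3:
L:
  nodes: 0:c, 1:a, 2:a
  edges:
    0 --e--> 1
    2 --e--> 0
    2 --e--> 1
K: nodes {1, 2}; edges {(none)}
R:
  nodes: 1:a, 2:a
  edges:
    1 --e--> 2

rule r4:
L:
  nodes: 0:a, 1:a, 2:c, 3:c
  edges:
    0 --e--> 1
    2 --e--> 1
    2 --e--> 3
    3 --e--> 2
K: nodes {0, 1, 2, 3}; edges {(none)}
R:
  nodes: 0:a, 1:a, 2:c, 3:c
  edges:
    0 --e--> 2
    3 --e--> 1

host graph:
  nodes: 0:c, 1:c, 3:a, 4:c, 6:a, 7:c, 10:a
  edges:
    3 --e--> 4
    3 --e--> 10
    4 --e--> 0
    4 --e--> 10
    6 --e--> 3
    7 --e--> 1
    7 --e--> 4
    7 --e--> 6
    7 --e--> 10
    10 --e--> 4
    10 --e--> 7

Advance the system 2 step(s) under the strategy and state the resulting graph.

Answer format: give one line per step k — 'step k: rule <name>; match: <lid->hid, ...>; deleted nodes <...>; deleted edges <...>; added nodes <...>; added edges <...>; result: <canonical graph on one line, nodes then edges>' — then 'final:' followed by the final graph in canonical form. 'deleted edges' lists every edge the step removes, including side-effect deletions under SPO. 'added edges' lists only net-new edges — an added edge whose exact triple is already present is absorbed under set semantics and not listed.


step 1: rule r1; match: 0->3, 1->4; deleted nodes 3; deleted edges (3,4,e); (3,10,e); (6,3,e); added nodes 11, 12; added edges (none); result: nodes: 0:c, 1:c, 4:c, 6:a, 7:c, 10:a, 11:b, 12:b edges: (4,0,e); (4,10,e); (7,1,e); (7,4,e); (7,6,e); (7,10,e); (10,4,e); (10,7,e)
step 2: rule r1; match: 0->10, 1->4; deleted nodes 10; deleted edges (4,10,e); (7,10,e); (10,4,e); (10,7,e); added nodes 13, 14; added edges (none); result: nodes: 0:c, 1:c, 4:c, 6:a, 7:c, 11:b, 12:b, 13:b, 14:b edges: (4,0,e); (7,1,e); (7,4,e); (7,6,e)
final:
nodes: 0:c, 1:c, 4:c, 6:a, 7:c, 11:b, 12:b, 13:b, 14:b
edges: (4,0,e); (7,1,e); (7,4,e); (7,6,e)


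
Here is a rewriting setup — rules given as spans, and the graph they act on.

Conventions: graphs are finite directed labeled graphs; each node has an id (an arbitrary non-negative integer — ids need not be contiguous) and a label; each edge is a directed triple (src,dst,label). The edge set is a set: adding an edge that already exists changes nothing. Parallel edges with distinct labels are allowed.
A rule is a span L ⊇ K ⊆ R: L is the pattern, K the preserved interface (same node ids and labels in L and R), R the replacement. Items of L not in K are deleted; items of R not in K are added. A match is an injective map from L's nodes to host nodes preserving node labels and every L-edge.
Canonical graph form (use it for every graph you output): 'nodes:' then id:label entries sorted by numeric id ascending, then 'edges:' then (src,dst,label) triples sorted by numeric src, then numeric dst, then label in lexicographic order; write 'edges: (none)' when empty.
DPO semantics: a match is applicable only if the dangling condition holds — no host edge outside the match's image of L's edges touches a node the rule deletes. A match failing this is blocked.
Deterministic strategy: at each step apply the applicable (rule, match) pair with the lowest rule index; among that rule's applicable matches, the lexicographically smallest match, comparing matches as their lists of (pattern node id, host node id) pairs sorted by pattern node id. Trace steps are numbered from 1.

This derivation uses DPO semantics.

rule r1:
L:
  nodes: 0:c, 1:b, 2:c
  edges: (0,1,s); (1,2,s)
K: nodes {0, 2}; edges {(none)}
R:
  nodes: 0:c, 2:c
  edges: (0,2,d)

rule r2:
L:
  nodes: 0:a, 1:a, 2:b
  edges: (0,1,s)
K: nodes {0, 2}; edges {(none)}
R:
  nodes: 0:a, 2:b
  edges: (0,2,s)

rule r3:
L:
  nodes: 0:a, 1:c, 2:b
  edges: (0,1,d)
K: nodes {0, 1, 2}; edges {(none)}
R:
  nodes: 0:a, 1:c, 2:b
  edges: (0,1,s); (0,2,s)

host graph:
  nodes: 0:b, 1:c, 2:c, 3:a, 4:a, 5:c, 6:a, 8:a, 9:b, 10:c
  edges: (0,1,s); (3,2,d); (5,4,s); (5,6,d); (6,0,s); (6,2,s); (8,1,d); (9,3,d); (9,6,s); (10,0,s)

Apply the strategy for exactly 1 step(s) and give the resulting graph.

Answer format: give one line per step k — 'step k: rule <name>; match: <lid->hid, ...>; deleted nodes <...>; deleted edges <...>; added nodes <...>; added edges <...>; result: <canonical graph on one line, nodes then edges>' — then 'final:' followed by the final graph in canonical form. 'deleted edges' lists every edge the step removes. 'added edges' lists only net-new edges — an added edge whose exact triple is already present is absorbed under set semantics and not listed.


step 1: rule r3; match: 0->3, 1->2, 2->0; deleted nodes (none); deleted edges (3,2,d); added nodes (none); added edges (3,0,s); (3,2,s); result: nodes: 0:b, 1:c, 2:c, 3:a, 4:a, 5:c, 6:a, 8:a, 9:b, 10:c edges: (0,1,s); (3,0,s); (3,2,s); (5,4,s); (5,6,d); (6,0,s); (6,2,s); (8,1,d); (9,3,d); (9,6,s); (10,0,s)
final:
nodes: 0:b, 1:c, 2:c, 3:a, 4:a, 5:c, 6:a, 8:a, 9:b, 10:c
edges: (0,1,s); (3,0,s); (3,2,s); (5,4,s); (5,6,d); (6,0,s); (6,2,s); (8,1,d); (9,3,d); (9,6,s); (10,0,s)


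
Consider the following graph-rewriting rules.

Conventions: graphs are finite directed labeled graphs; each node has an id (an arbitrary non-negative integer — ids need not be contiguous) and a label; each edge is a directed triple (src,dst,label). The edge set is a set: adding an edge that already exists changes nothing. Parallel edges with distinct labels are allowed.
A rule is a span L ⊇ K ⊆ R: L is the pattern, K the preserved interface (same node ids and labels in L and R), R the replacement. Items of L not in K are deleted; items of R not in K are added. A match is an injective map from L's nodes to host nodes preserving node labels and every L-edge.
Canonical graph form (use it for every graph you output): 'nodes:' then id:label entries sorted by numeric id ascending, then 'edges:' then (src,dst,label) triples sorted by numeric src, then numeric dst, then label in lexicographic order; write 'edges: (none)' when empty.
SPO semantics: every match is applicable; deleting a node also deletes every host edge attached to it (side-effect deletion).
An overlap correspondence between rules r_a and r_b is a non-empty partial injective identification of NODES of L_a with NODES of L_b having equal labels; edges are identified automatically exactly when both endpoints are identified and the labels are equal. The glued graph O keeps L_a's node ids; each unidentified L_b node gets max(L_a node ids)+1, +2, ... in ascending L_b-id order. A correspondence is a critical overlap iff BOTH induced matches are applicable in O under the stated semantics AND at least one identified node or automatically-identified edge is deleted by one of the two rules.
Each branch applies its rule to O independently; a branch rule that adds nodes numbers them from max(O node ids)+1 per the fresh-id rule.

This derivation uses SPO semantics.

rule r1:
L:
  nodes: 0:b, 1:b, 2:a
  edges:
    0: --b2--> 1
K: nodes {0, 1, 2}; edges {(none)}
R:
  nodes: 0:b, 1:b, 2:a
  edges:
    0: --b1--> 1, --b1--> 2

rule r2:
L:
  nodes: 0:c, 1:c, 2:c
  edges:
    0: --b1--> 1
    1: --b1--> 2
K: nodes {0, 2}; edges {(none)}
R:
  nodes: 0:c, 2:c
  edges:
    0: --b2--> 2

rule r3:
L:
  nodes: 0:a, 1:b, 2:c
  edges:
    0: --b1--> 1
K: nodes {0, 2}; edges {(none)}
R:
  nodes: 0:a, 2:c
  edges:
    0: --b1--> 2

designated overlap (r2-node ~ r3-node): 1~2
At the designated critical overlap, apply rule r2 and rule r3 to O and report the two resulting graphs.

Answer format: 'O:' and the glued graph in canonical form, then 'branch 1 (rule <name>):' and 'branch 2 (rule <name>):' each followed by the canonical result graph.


O:
nodes: 0:c, 1:c, 2:c, 3:a, 4:b
edges: (0,1,b1); (1,2,b1); (3,4,b1)
branch 1 (rule r2):
nodes: 0:c, 2:c, 3:a, 4:b
edges: (0,2,b2); (3,4,b1)
branch 2 (rule r3):
nodes: 0:c, 1:c, 2:c, 3:a
edges: (0,1,b1); (1,2,b1); (3,1,b1)
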